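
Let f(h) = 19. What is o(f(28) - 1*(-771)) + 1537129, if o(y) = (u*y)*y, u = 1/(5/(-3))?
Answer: 1162669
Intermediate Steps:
u = -⅗ (u = 1/(5*(-⅓)) = 1/(-5/3) = -⅗ ≈ -0.60000)
o(y) = -3*y²/5 (o(y) = (-3*y/5)*y = -3*y²/5)
o(f(28) - 1*(-771)) + 1537129 = -3*(19 - 1*(-771))²/5 + 1537129 = -3*(19 + 771)²/5 + 1537129 = -⅗*790² + 1537129 = -⅗*624100 + 1537129 = -374460 + 1537129 = 1162669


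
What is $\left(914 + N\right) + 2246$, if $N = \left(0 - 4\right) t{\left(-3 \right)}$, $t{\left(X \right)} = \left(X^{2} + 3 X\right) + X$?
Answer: $3172$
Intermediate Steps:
$t{\left(X \right)} = X^{2} + 4 X$
$N = 12$ ($N = \left(0 - 4\right) \left(- 3 \left(4 - 3\right)\right) = - 4 \left(\left(-3\right) 1\right) = \left(-4\right) \left(-3\right) = 12$)
$\left(914 + N\right) + 2246 = \left(914 + 12\right) + 2246 = 926 + 2246 = 3172$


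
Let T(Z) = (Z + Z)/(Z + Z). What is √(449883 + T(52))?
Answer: 2*√112471 ≈ 670.73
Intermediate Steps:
T(Z) = 1 (T(Z) = (2*Z)/((2*Z)) = (2*Z)*(1/(2*Z)) = 1)
√(449883 + T(52)) = √(449883 + 1) = √449884 = 2*√112471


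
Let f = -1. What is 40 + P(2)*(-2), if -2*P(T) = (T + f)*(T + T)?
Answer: 44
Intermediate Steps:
P(T) = -T*(-1 + T) (P(T) = -(T - 1)*(T + T)/2 = -(-1 + T)*2*T/2 = -T*(-1 + T))
40 + P(2)*(-2) = 40 + (2*(1 - 1*2))*(-2) = 40 + (2*(1 - 2))*(-2) = 40 + (2*(-1))*(-2) = 40 - 2*(-2) = 40 + 4 = 44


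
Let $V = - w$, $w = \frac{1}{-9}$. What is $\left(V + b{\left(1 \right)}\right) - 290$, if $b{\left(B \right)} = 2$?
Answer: $- \frac{2591}{9} \approx -287.89$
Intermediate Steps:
$w = - \frac{1}{9} \approx -0.11111$
$V = \frac{1}{9}$ ($V = \left(-1\right) \left(- \frac{1}{9}\right) = \frac{1}{9} \approx 0.11111$)
$\left(V + b{\left(1 \right)}\right) - 290 = \left(\frac{1}{9} + 2\right) - 290 = \frac{19}{9} - 290 = - \frac{2591}{9}$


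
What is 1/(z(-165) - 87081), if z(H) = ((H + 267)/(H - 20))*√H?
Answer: -198689815/17302107894459 + 1258*I*√165/17302107894459 ≈ -1.1484e-5 + 9.3395e-10*I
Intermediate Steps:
z(H) = √H*(267 + H)/(-20 + H) (z(H) = ((267 + H)/(-20 + H))*√H = √H*(267 + H)/(-20 + H))
1/(z(-165) - 87081) = 1/(√(-165)*(267 - 165)/(-20 - 165) - 87081) = 1/((I*√165)*102/(-185) - 87081) = 1/((I*√165)*(-1/185)*102 - 87081) = 1/(-102*I*√165/185 - 87081) = 1/(-87081 - 102*I*√165/185)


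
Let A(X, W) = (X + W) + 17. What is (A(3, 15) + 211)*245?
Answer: 60270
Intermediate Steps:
A(X, W) = 17 + W + X (A(X, W) = (W + X) + 17 = 17 + W + X)
(A(3, 15) + 211)*245 = ((17 + 15 + 3) + 211)*245 = (35 + 211)*245 = 246*245 = 60270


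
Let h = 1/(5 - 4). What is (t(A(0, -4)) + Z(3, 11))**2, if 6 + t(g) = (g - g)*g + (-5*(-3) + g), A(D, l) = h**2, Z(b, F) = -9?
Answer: 1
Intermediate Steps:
h = 1 (h = 1/1 = 1)
A(D, l) = 1 (A(D, l) = 1**2 = 1)
t(g) = 9 + g (t(g) = -6 + ((g - g)*g + (-5*(-3) + g)) = -6 + (0*g + (15 + g)) = -6 + (0 + (15 + g)) = -6 + (15 + g) = 9 + g)
(t(A(0, -4)) + Z(3, 11))**2 = ((9 + 1) - 9)**2 = (10 - 9)**2 = 1**2 = 1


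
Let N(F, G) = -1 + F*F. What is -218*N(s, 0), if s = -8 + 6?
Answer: -654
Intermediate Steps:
s = -2
N(F, G) = -1 + F²
-218*N(s, 0) = -218*(-1 + (-2)²) = -218*(-1 + 4) = -218*3 = -654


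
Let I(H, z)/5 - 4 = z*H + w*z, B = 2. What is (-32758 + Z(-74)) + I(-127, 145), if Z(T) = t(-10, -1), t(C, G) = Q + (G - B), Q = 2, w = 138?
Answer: -24764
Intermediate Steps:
t(C, G) = G (t(C, G) = 2 + (G - 1*2) = 2 + (G - 2) = 2 + (-2 + G) = G)
I(H, z) = 20 + 690*z + 5*H*z (I(H, z) = 20 + 5*(z*H + 138*z) = 20 + 5*(H*z + 138*z) = 20 + 5*(138*z + H*z) = 20 + (690*z + 5*H*z) = 20 + 690*z + 5*H*z)
Z(T) = -1
(-32758 + Z(-74)) + I(-127, 145) = (-32758 - 1) + (20 + 690*145 + 5*(-127)*145) = -32759 + (20 + 100050 - 92075) = -32759 + 7995 = -24764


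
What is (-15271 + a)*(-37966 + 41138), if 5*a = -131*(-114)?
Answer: -194827412/5 ≈ -3.8966e+7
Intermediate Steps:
a = 14934/5 (a = (-131*(-114))/5 = (1/5)*14934 = 14934/5 ≈ 2986.8)
(-15271 + a)*(-37966 + 41138) = (-15271 + 14934/5)*(-37966 + 41138) = -61421/5*3172 = -194827412/5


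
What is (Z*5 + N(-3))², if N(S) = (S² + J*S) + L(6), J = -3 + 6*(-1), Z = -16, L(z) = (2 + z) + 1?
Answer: 1225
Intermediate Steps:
L(z) = 3 + z
J = -9 (J = -3 - 6 = -9)
N(S) = 9 + S² - 9*S (N(S) = (S² - 9*S) + (3 + 6) = (S² - 9*S) + 9 = 9 + S² - 9*S)
(Z*5 + N(-3))² = (-16*5 + (9 + (-3)² - 9*(-3)))² = (-80 + (9 + 9 + 27))² = (-80 + 45)² = (-35)² = 1225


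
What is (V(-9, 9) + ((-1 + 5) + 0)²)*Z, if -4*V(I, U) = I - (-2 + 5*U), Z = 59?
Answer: 1711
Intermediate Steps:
V(I, U) = -½ - I/4 + 5*U/4 (V(I, U) = -(I - (-2 + 5*U))/4 = -(I + (2 - 5*U))/4 = -(2 + I - 5*U)/4 = -½ - I/4 + 5*U/4)
(V(-9, 9) + ((-1 + 5) + 0)²)*Z = ((-½ - ¼*(-9) + (5/4)*9) + ((-1 + 5) + 0)²)*59 = ((-½ + 9/4 + 45/4) + (4 + 0)²)*59 = (13 + 4²)*59 = (13 + 16)*59 = 29*59 = 1711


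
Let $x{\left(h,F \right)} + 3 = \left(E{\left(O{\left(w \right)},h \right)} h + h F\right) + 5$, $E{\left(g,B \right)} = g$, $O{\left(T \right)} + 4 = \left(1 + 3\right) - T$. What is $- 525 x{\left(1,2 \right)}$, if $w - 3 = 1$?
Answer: $0$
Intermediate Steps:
$w = 4$ ($w = 3 + 1 = 4$)
$O{\left(T \right)} = - T$ ($O{\left(T \right)} = -4 - \left(-4 + T\right) = - T$)
$x{\left(h,F \right)} = 2 - 4 h + F h$ ($x{\left(h,F \right)} = -3 + \left(\left(\left(-1\right) 4 h + h F\right) + 5\right) = -3 + \left(\left(- 4 h + F h\right) + 5\right) = -3 + \left(5 - 4 h + F h\right) = 2 - 4 h + F h$)
$- 525 x{\left(1,2 \right)} = - 525 \left(2 - 4 + 2 \cdot 1\right) = - 525 \left(2 - 4 + 2\right) = \left(-525\right) 0 = 0$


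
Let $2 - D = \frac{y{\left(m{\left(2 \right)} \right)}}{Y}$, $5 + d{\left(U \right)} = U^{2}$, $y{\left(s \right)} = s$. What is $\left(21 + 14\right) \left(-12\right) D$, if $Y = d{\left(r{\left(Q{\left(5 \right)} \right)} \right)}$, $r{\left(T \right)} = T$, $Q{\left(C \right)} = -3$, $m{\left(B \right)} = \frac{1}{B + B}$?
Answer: $- \frac{3255}{4} \approx -813.75$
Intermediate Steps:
$m{\left(B \right)} = \frac{1}{2 B}$
$d{\left(U \right)} = -5 + U^{2}$
$Y = 4$ ($Y = -5 + \left(-3\right)^{2} = -5 + 9 = 4$)
$D = \frac{31}{16}$ ($D = 2 - \frac{\frac{1}{2} \cdot \frac{1}{2}}{4} = 2 - \frac{1}{2} \cdot \frac{1}{2} \cdot \frac{1}{4} = 2 - \frac{1}{4} \cdot \frac{1}{4} = 2 - \frac{1}{16} = \frac{31}{16} \approx 1.9375$)
$\left(21 + 14\right) \left(-12\right) D = \left(21 + 14\right) \left(-12\right) \frac{31}{16} = 35 \left(-12\right) \frac{31}{16} = \left(-420\right) \frac{31}{16} = - \frac{3255}{4}$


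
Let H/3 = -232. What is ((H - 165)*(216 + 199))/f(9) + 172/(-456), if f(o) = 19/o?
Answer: -19295053/114 ≈ -1.6925e+5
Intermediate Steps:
H = -696 (H = 3*(-232) = -696)
((H - 165)*(216 + 199))/f(9) + 172/(-456) = ((-696 - 165)*(216 + 199))/((19/9)) + 172/(-456) = (-861*415)/((19*(1/9))) + 172*(-1/456) = -357315/19/9 - 43/114 = -357315*9/19 - 43/114 = -3215835/19 - 43/114 = -19295053/114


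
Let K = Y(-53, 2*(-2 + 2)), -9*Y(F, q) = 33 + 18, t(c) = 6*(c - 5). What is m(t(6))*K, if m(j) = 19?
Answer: -323/3 ≈ -107.67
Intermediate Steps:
t(c) = -30 + 6*c (t(c) = 6*(-5 + c) = -30 + 6*c)
Y(F, q) = -17/3 (Y(F, q) = -(33 + 18)/9 = -1/9*51 = -17/3)
K = -17/3 ≈ -5.6667
m(t(6))*K = 19*(-17/3) = -323/3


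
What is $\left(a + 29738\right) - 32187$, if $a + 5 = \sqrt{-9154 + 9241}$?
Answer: $-2454 + \sqrt{87} \approx -2444.7$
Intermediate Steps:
$a = -5 + \sqrt{87}$ ($a = -5 + \sqrt{-9154 + 9241} = -5 + \sqrt{87} \approx 4.3274$)
$\left(a + 29738\right) - 32187 = \left(\left(-5 + \sqrt{87}\right) + 29738\right) - 32187 = \left(29733 + \sqrt{87}\right) - 32187 = -2454 + \sqrt{87}$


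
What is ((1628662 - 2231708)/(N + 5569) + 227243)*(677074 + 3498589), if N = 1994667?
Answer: 949000897092644113/1000118 ≈ 9.4889e+11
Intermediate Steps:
((1628662 - 2231708)/(N + 5569) + 227243)*(677074 + 3498589) = ((1628662 - 2231708)/(1994667 + 5569) + 227243)*(677074 + 3498589) = (-603046/2000236 + 227243)*4175663 = (-603046*1/2000236 + 227243)*4175663 = (-301523/1000118 + 227243)*4175663 = (227269513151/1000118)*4175663 = 949000897092644113/1000118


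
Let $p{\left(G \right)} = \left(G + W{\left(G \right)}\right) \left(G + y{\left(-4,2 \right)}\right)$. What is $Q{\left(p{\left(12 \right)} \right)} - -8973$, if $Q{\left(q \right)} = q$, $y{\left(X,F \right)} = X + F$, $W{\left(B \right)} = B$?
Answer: $9213$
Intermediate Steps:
$y{\left(X,F \right)} = F + X$
$p{\left(G \right)} = 2 G \left(-2 + G\right)$ ($p{\left(G \right)} = \left(G + G\right) \left(G + \left(2 - 4\right)\right) = 2 G \left(G - 2\right) = 2 G \left(-2 + G\right)$)
$Q{\left(p{\left(12 \right)} \right)} - -8973 = 2 \cdot 12 \left(-2 + 12\right) - -8973 = 2 \cdot 12 \cdot 10 + 8973 = 240 + 8973 = 9213$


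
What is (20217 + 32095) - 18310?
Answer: 34002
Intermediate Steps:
(20217 + 32095) - 18310 = 52312 - 18310 = 34002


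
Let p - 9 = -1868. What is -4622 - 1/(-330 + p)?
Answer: -10117557/2189 ≈ -4622.0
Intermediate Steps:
p = -1859 (p = 9 - 1868 = -1859)
-4622 - 1/(-330 + p) = -4622 - 1/(-330 - 1859) = -4622 - 1/(-2189) = -4622 - 1*(-1/2189) = -4622 + 1/2189 = -10117557/2189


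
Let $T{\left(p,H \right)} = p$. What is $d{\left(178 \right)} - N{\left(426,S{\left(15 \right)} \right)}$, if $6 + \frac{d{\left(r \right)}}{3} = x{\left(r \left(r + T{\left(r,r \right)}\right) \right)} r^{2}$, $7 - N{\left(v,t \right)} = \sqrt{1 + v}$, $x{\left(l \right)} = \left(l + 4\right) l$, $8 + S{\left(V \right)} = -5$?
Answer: $381705724478567 + \sqrt{427} \approx 3.8171 \cdot 10^{14}$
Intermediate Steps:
$S{\left(V \right)} = -13$ ($S{\left(V \right)} = -8 - 5 = -13$)
$x{\left(l \right)} = l \left(4 + l\right)$ ($x{\left(l \right)} = \left(4 + l\right) l = l \left(4 + l\right)$)
$N{\left(v,t \right)} = 7 - \sqrt{1 + v}$
$d{\left(r \right)} = -18 + 6 r^{4} \left(4 + 2 r^{2}\right)$ ($d{\left(r \right)} = -18 + 3 r \left(r + r\right) \left(4 + r \left(r + r\right)\right) r^{2} = -18 + 3 r 2 r \left(4 + r 2 r\right) r^{2} = -18 + 3 \cdot 2 r^{2} \left(4 + 2 r^{2}\right) r^{2} = -18 + 3 \cdot 2 r^{4} \left(4 + 2 r^{2}\right) = -18 + 6 r^{4} \left(4 + 2 r^{2}\right)$)
$d{\left(178 \right)} - N{\left(426,S{\left(15 \right)} \right)} = \left(-18 + 12 \cdot 178^{6} + 24 \cdot 178^{4}\right) - \left(7 - \sqrt{1 + 426}\right) = \left(-18 + 12 \cdot 31806802621504 + 24 \cdot 1003875856\right) - \left(7 - \sqrt{427}\right) = \left(-18 + 381681631458048 + 24093020544\right) - \left(7 - \sqrt{427}\right) = 381705724478574 - \left(7 - \sqrt{427}\right) = 381705724478567 + \sqrt{427}$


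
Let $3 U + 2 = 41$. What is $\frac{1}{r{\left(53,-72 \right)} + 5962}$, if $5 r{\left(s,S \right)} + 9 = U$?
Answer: $\frac{5}{29814} \approx 0.00016771$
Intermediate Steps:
$U = 13$ ($U = - \frac{2}{3} + \frac{1}{3} \cdot 41 = - \frac{2}{3} + \frac{41}{3} = 13$)
$r{\left(s,S \right)} = \frac{4}{5}$ ($r{\left(s,S \right)} = - \frac{9}{5} + \frac{1}{5} \cdot 13 = - \frac{9}{5} + \frac{13}{5} = \frac{4}{5}$)
$\frac{1}{r{\left(53,-72 \right)} + 5962} = \frac{1}{\frac{4}{5} + 5962} = \frac{1}{\frac{29814}{5}} = \frac{5}{29814}$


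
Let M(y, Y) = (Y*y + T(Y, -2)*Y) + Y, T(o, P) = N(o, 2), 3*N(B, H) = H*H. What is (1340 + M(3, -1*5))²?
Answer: 15523600/9 ≈ 1.7248e+6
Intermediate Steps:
N(B, H) = H²/3 (N(B, H) = (H*H)/3 = H²/3)
T(o, P) = 4/3 (T(o, P) = (⅓)*2² = (⅓)*4 = 4/3)
M(y, Y) = 7*Y/3 + Y*y (M(y, Y) = (Y*y + 4*Y/3) + Y = (4*Y/3 + Y*y) + Y = 7*Y/3 + Y*y)
(1340 + M(3, -1*5))² = (1340 + (-1*5)*(7 + 3*3)/3)² = (1340 + (⅓)*(-5)*(7 + 9))² = (1340 + (⅓)*(-5)*16)² = (1340 - 80/3)² = (3940/3)² = 15523600/9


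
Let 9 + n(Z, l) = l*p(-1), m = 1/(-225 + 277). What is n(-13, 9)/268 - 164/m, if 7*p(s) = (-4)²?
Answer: -15998447/1876 ≈ -8528.0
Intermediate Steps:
m = 1/52 ≈ 0.019231
p(s) = 16/7 (p(s) = (⅐)*(-4)² = (⅐)*16 = 16/7)
n(Z, l) = -9 + 16*l/7 (n(Z, l) = -9 + l*(16/7) = -9 + 16*l/7)
n(-13, 9)/268 - 164/m = (-9 + (16/7)*9)/268 - 164/1/52 = (-9 + 144/7)*(1/268) - 164*52 = (81/7)*(1/268) - 8528 = 81/1876 - 8528 = -15998447/1876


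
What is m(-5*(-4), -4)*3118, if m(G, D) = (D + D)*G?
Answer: -498880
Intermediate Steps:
m(G, D) = 2*D*G (m(G, D) = (2*D)*G = 2*D*G)
m(-5*(-4), -4)*3118 = (2*(-4)*(-5*(-4)))*3118 = (2*(-4)*20)*3118 = -160*3118 = -498880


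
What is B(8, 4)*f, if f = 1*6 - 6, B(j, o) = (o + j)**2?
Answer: 0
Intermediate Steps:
B(j, o) = (j + o)**2
f = 0 (f = 6 - 6 = 0)
B(8, 4)*f = (8 + 4)**2*0 = 12**2*0 = 144*0 = 0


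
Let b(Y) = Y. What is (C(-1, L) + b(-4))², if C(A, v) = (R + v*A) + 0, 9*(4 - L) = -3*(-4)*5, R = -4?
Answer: 256/9 ≈ 28.444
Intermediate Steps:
L = -8/3 (L = 4 - (-3*(-4))*5/9 = 4 - 4*5/3 = 4 - ⅑*60 = 4 - 20/3 = -8/3 ≈ -2.6667)
C(A, v) = -4 + A*v (C(A, v) = (-4 + v*A) + 0 = (-4 + A*v) + 0 = -4 + A*v)
(C(-1, L) + b(-4))² = ((-4 - 1*(-8/3)) - 4)² = ((-4 + 8/3) - 4)² = (-4/3 - 4)² = (-16/3)² = 256/9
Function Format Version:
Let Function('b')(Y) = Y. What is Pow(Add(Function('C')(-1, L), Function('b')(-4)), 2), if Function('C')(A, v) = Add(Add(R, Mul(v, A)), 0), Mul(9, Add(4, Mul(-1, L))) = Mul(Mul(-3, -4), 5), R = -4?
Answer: Rational(256, 9) ≈ 28.444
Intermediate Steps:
L = Rational(-8, 3) (L = Add(4, Mul(Rational(-1, 9), Mul(Mul(-3, -4), 5))) = Add(4, Mul(Rational(-1, 9), Mul(12, 5))) = Add(4, Mul(Rational(-1, 9), 60)) = Add(4, Rational(-20, 3)) = Rational(-8, 3) ≈ -2.6667)
Function('C')(A, v) = Add(-4, Mul(A, v)) (Function('C')(A, v) = Add(Add(-4, Mul(v, A)), 0) = Add(Add(-4, Mul(A, v)), 0) = Add(-4, Mul(A, v)))
Pow(Add(Function('C')(-1, L), Function('b')(-4)), 2) = Pow(Add(Add(-4, Mul(-1, Rational(-8, 3))), -4), 2) = Pow(Add(Add(-4, Rational(8, 3)), -4), 2) = Pow(Add(Rational(-4, 3), -4), 2) = Pow(Rational(-16, 3), 2) = Rational(256, 9)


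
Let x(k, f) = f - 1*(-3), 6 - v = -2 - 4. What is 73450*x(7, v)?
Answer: 1101750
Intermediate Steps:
v = 12 (v = 6 - (-2 - 4) = 6 - 1*(-6) = 6 + 6 = 12)
x(k, f) = 3 + f (x(k, f) = f + 3 = 3 + f)
73450*x(7, v) = 73450*(3 + 12) = 73450*15 = 1101750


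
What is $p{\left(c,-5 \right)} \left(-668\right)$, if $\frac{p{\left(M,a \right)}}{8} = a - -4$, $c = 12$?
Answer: $5344$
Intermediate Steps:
$p{\left(M,a \right)} = 32 + 8 a$ ($p{\left(M,a \right)} = 8 \left(a - -4\right) = 8 \left(a + 4\right) = 8 \left(4 + a\right) = 32 + 8 a$)
$p{\left(c,-5 \right)} \left(-668\right) = \left(32 + 8 \left(-5\right)\right) \left(-668\right) = \left(32 - 40\right) \left(-668\right) = \left(-8\right) \left(-668\right) = 5344$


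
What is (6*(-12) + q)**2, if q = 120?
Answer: 2304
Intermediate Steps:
(6*(-12) + q)**2 = (6*(-12) + 120)**2 = (-72 + 120)**2 = 48**2 = 2304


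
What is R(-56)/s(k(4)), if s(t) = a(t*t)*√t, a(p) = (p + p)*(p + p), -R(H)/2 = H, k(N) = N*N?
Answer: 7/65536 ≈ 0.00010681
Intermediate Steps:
k(N) = N²
R(H) = -2*H
a(p) = 4*p² (a(p) = (2*p)*(2*p) = 4*p²)
s(t) = 4*t^(9/2) (s(t) = (4*(t*t)²)*√t = (4*(t²)²)*√t = (4*t⁴)*√t = 4*t^(9/2))
R(-56)/s(k(4)) = (-2*(-56))/((4*(4²)^(9/2))) = 112/((4*16^(9/2))) = 112/((4*262144)) = 112/1048576 = 112*(1/1048576) = 7/65536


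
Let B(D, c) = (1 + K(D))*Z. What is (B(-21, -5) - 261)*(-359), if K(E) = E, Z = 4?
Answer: 122419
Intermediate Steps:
B(D, c) = 4 + 4*D (B(D, c) = (1 + D)*4 = 4 + 4*D)
(B(-21, -5) - 261)*(-359) = ((4 + 4*(-21)) - 261)*(-359) = ((4 - 84) - 261)*(-359) = (-80 - 261)*(-359) = -341*(-359) = 122419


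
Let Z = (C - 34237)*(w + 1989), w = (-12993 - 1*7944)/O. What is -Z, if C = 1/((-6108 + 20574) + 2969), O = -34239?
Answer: 13554570246490984/198985655 ≈ 6.8118e+7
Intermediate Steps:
C = 1/17435 (C = 1/(14466 + 2969) = 1/17435 ≈ 5.7356e-5)
w = 6979/11413 (w = (-12993 - 1*7944)/(-34239) = (-12993 - 7944)*(-1/34239) = -20937*(-1/34239) = 6979/11413 ≈ 0.61150)
Z = -13554570246490984/198985655 (Z = (1/17435 - 34237)*(6979/11413 + 1989) = -596922094/17435*22707436/11413 = -13554570246490984/198985655 ≈ -6.8118e+7)
-Z = -1*(-13554570246490984/198985655) = 13554570246490984/198985655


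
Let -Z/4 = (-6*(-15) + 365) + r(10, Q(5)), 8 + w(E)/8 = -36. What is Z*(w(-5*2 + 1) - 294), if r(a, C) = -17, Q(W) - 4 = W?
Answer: 1131792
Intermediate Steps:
Q(W) = 4 + W
w(E) = -352 (w(E) = -64 + 8*(-36) = -64 - 288 = -352)
Z = -1752 (Z = -4*((-6*(-15) + 365) - 17) = -4*((90 + 365) - 17) = -4*(455 - 17) = -4*438 = -1752)
Z*(w(-5*2 + 1) - 294) = -1752*(-352 - 294) = -1752*(-646) = 1131792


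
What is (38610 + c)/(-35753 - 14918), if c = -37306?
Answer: -1304/50671 ≈ -0.025735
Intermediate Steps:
(38610 + c)/(-35753 - 14918) = (38610 - 37306)/(-35753 - 14918) = 1304/(-50671) = 1304*(-1/50671) = -1304/50671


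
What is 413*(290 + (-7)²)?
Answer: 140007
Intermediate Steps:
413*(290 + (-7)²) = 413*(290 + 49) = 413*339 = 140007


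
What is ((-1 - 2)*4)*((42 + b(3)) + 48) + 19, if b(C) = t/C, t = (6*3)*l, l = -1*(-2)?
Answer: -1205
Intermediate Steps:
l = 2
t = 36 (t = (6*3)*2 = 18*2 = 36)
b(C) = 36/C
((-1 - 2)*4)*((42 + b(3)) + 48) + 19 = ((-1 - 2)*4)*((42 + 36/3) + 48) + 19 = (-3*4)*((42 + 36*(⅓)) + 48) + 19 = -12*((42 + 12) + 48) + 19 = -12*(54 + 48) + 19 = -12*102 + 19 = -1224 + 19 = -1205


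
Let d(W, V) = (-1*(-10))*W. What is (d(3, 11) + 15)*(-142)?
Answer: -6390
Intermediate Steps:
d(W, V) = 10*W
(d(3, 11) + 15)*(-142) = (10*3 + 15)*(-142) = (30 + 15)*(-142) = 45*(-142) = -6390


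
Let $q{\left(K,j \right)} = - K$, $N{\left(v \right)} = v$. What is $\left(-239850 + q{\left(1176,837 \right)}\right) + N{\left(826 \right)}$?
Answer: $-240200$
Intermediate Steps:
$\left(-239850 + q{\left(1176,837 \right)}\right) + N{\left(826 \right)} = \left(-239850 - 1176\right) + 826 = -241026 + 826 = -240200$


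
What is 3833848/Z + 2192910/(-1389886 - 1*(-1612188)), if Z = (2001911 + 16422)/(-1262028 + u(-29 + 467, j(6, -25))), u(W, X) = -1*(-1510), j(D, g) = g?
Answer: -537149934657397349/224339731283 ≈ -2.3944e+6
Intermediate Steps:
u(W, X) = 1510
Z = -2018333/1260518 (Z = (2001911 + 16422)/(-1262028 + 1510) = 2018333/(-1260518) = 2018333*(-1/1260518) = -2018333/1260518 ≈ -1.6012)
3833848/Z + 2192910/(-1389886 - 1*(-1612188)) = 3833848/(-2018333/1260518) + 2192910/(-1389886 - 1*(-1612188)) = 3833848*(-1260518/2018333) + 2192910/(-1389886 + 1612188) = -4832634413264/2018333 + 2192910/222302 = -4832634413264/2018333 + 2192910*(1/222302) = -4832634413264/2018333 + 1096455/111151 = -537149934657397349/224339731283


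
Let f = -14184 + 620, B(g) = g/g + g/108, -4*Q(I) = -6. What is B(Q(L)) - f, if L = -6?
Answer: 976681/72 ≈ 13565.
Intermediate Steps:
Q(I) = 3/2 (Q(I) = -1/4*(-6) = 3/2)
B(g) = 1 + g/108 (B(g) = 1 + g*(1/108) = 1 + g/108)
f = -13564
B(Q(L)) - f = (1 + (1/108)*(3/2)) - 1*(-13564) = (1 + 1/72) + 13564 = 73/72 + 13564 = 976681/72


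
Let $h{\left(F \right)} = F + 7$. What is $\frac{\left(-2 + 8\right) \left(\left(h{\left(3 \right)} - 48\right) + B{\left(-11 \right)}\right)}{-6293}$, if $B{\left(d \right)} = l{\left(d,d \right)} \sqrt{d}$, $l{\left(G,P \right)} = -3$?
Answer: $\frac{228}{6293} + \frac{18 i \sqrt{11}}{6293} \approx 0.036231 + 0.0094866 i$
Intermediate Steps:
$h{\left(F \right)} = 7 + F$
$B{\left(d \right)} = - 3 \sqrt{d}$
$\frac{\left(-2 + 8\right) \left(\left(h{\left(3 \right)} - 48\right) + B{\left(-11 \right)}\right)}{-6293} = \frac{\left(-2 + 8\right) \left(\left(\left(7 + 3\right) - 48\right) - 3 \sqrt{-11}\right)}{-6293} = 6 \left(\left(10 - 48\right) - 3 i \sqrt{11}\right) \left(- \frac{1}{6293}\right) = 6 \left(-38 - 3 i \sqrt{11}\right) \left(- \frac{1}{6293}\right) = \left(-228 - 18 i \sqrt{11}\right) \left(- \frac{1}{6293}\right) = \frac{228}{6293} + \frac{18 i \sqrt{11}}{6293}$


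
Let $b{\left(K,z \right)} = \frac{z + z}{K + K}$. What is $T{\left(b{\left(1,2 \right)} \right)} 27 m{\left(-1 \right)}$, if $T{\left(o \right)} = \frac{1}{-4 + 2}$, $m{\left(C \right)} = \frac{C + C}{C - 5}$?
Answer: $- \frac{9}{2} \approx -4.5$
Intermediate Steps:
$m{\left(C \right)} = \frac{2 C}{-5 + C}$
$b{\left(K,z \right)} = \frac{z}{K}$ ($b{\left(K,z \right)} = \frac{2 z}{2 K} = 2 z \frac{1}{2 K} = \frac{z}{K}$)
$T{\left(o \right)} = - \frac{1}{2}$ ($T{\left(o \right)} = \frac{1}{-2} = - \frac{1}{2}$)
$T{\left(b{\left(1,2 \right)} \right)} 27 m{\left(-1 \right)} = \left(- \frac{1}{2}\right) 27 \cdot 2 \left(-1\right) \frac{1}{-5 - 1} = - \frac{27 \cdot 2 \left(-1\right) \frac{1}{-6}}{2} = - \frac{27 \cdot 2 \left(-1\right) \left(- \frac{1}{6}\right)}{2} = \left(- \frac{27}{2}\right) \frac{1}{3} = - \frac{9}{2}$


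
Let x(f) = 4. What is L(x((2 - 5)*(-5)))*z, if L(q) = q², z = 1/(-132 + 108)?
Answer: -⅔ ≈ -0.66667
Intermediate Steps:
z = -1/24 (z = 1/(-24) = -1/24 ≈ -0.041667)
L(x((2 - 5)*(-5)))*z = 4²*(-1/24) = 16*(-1/24) = -⅔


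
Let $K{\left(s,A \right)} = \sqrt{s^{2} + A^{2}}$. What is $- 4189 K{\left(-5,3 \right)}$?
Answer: $- 4189 \sqrt{34} \approx -24426.0$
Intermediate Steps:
$K{\left(s,A \right)} = \sqrt{A^{2} + s^{2}}$
$- 4189 K{\left(-5,3 \right)} = - 4189 \sqrt{3^{2} + \left(-5\right)^{2}} = - 4189 \sqrt{9 + 25} = - 4189 \sqrt{34}$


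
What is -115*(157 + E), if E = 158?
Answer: -36225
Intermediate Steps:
-115*(157 + E) = -115*(157 + 158) = -115*315 = -36225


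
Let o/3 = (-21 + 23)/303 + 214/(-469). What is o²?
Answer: 4083721216/2243822161 ≈ 1.8200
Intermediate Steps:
o = -63904/47369 (o = 3*((-21 + 23)/303 + 214/(-469)) = 3*(2*(1/303) + 214*(-1/469)) = 3*(2/303 - 214/469) = 3*(-63904/142107) = -63904/47369 ≈ -1.3491)
o² = (-63904/47369)² = 4083721216/2243822161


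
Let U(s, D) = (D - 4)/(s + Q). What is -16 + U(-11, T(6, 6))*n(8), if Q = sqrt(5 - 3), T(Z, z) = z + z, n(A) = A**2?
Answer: -7536/119 - 512*sqrt(2)/119 ≈ -69.412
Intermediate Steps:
T(Z, z) = 2*z
Q = sqrt(2) ≈ 1.4142
U(s, D) = (-4 + D)/(s + sqrt(2)) (U(s, D) = (D - 4)/(s + sqrt(2)) = (-4 + D)/(s + sqrt(2)))
-16 + U(-11, T(6, 6))*n(8) = -16 + ((-4 + 2*6)/(-11 + sqrt(2)))*8**2 = -16 + ((-4 + 12)/(-11 + sqrt(2)))*64 = -16 + (8/(-11 + sqrt(2)))*64 = -16 + 512/(-11 + sqrt(2))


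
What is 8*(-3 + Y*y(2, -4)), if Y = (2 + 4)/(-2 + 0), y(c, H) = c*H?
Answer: 168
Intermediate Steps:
y(c, H) = H*c
Y = -3 (Y = 6/(-2) = 6*(-1/2) = -3)
8*(-3 + Y*y(2, -4)) = 8*(-3 - (-12)*2) = 8*(-3 - 3*(-8)) = 8*(-3 + 24) = 8*21 = 168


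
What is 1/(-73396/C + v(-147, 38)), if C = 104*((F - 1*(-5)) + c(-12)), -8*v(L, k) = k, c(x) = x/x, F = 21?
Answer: -1404/43367 ≈ -0.032375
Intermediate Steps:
c(x) = 1
v(L, k) = -k/8
C = 2808 (C = 104*((21 - 1*(-5)) + 1) = 104*((21 + 5) + 1) = 104*(26 + 1) = 104*27 = 2808)
1/(-73396/C + v(-147, 38)) = 1/(-73396/2808 - ⅛*38) = 1/(-73396*1/2808 - 19/4) = 1/(-18349/702 - 19/4) = 1/(-43367/1404) = -1404/43367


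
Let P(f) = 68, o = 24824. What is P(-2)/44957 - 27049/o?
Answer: -1214353861/1116012568 ≈ -1.0881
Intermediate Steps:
P(-2)/44957 - 27049/o = 68/44957 - 27049/24824 = -1214353861/1116012568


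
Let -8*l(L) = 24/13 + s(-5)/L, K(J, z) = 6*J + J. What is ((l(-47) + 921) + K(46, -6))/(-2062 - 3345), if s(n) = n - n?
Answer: -16156/70291 ≈ -0.22984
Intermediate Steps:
s(n) = 0
K(J, z) = 7*J
l(L) = -3/13 (l(L) = -(24/13 + 0/L)/8 = -(24*(1/13) + 0)/8 = -(24/13 + 0)/8 = -⅛*24/13 = -3/13)
((l(-47) + 921) + K(46, -6))/(-2062 - 3345) = ((-3/13 + 921) + 7*46)/(-2062 - 3345) = (11970/13 + 322)/(-5407) = (16156/13)*(-1/5407) = -16156/70291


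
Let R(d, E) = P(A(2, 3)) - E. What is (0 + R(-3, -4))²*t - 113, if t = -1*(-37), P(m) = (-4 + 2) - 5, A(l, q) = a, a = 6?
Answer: 220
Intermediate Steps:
A(l, q) = 6
P(m) = -7 (P(m) = -2 - 5 = -7)
t = 37
R(d, E) = -7 - E
(0 + R(-3, -4))²*t - 113 = (0 + (-7 - 1*(-4)))²*37 - 113 = (0 + (-7 + 4))²*37 - 113 = (0 - 3)²*37 - 113 = (-3)²*37 - 113 = 9*37 - 113 = 333 - 113 = 220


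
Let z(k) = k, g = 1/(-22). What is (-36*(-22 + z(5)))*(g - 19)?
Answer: -128214/11 ≈ -11656.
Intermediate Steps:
g = -1/22 ≈ -0.045455
(-36*(-22 + z(5)))*(g - 19) = (-36*(-22 + 5))*(-1/22 - 19) = -36*(-17)*(-419/22) = 612*(-419/22) = -128214/11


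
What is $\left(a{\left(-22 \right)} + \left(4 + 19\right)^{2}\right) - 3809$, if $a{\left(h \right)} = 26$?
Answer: $-3254$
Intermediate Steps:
$\left(a{\left(-22 \right)} + \left(4 + 19\right)^{2}\right) - 3809 = \left(26 + \left(4 + 19\right)^{2}\right) - 3809 = \left(26 + 23^{2}\right) - 3809 = \left(26 + 529\right) - 3809 = 555 - 3809 = -3254$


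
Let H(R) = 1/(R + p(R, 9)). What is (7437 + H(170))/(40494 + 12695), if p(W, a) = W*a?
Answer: 12642901/90421300 ≈ 0.13982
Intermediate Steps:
H(R) = 1/(10*R) (H(R) = 1/(R + R*9) = 1/(R + 9*R) = 1/(10*R))
(7437 + H(170))/(40494 + 12695) = (7437 + (⅒)/170)/(40494 + 12695) = (7437 + (⅒)*(1/170))/53189 = (7437 + 1/1700)*(1/53189) = (12642901/1700)*(1/53189) = 12642901/90421300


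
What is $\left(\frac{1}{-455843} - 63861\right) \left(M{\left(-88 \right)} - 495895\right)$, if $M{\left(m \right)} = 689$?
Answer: $\frac{14415738744383744}{455843} \approx 3.1624 \cdot 10^{10}$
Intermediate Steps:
$\left(\frac{1}{-455843} - 63861\right) \left(M{\left(-88 \right)} - 495895\right) = \left(\frac{1}{-455843} - 63861\right) \left(689 - 495895\right) = \left(- \frac{1}{455843} - 63861\right) \left(-495206\right) = \left(- \frac{29110589824}{455843}\right) \left(-495206\right) = \frac{14415738744383744}{455843}$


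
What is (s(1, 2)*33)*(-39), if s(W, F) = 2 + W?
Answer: -3861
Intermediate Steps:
(s(1, 2)*33)*(-39) = ((2 + 1)*33)*(-39) = (3*33)*(-39) = 99*(-39) = -3861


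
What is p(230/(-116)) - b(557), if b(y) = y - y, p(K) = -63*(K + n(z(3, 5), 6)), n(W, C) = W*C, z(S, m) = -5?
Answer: 116865/58 ≈ 2014.9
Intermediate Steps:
n(W, C) = C*W
p(K) = 1890 - 63*K (p(K) = -63*(K + 6*(-5)) = -63*(K - 30) = -63*(-30 + K) = 1890 - 63*K)
b(y) = 0
p(230/(-116)) - b(557) = (1890 - 14490/(-116)) - 1*0 = (1890 - 14490*(-1)/116) + 0 = (1890 - 63*(-115/58)) + 0 = (1890 + 7245/58) + 0 = 116865/58 + 0 = 116865/58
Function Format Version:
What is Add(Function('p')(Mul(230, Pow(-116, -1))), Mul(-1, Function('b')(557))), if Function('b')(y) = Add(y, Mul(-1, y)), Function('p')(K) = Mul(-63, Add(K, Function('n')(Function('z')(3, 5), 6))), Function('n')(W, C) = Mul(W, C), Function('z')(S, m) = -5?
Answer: Rational(116865, 58) ≈ 2014.9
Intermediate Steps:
Function('n')(W, C) = Mul(C, W)
Function('p')(K) = Add(1890, Mul(-63, K)) (Function('p')(K) = Mul(-63, Add(K, Mul(6, -5))) = Mul(-63, Add(K, -30)) = Mul(-63, Add(-30, K)) = Add(1890, Mul(-63, K)))
Function('b')(y) = 0
Add(Function('p')(Mul(230, Pow(-116, -1))), Mul(-1, Function('b')(557))) = Add(Add(1890, Mul(-63, Mul(230, Pow(-116, -1)))), Mul(-1, 0)) = Add(Add(1890, Mul(-63, Mul(230, Rational(-1, 116)))), 0) = Add(Add(1890, Mul(-63, Rational(-115, 58))), 0) = Add(Add(1890, Rational(7245, 58)), 0) = Add(Rational(116865, 58), 0) = Rational(116865, 58)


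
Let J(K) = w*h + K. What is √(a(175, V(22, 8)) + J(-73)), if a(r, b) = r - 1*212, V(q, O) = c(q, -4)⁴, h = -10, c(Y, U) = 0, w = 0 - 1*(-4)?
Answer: 5*I*√6 ≈ 12.247*I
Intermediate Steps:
w = 4 (w = 0 + 4 = 4)
V(q, O) = 0 (V(q, O) = 0⁴ = 0)
a(r, b) = -212 + r (a(r, b) = r - 212 = -212 + r)
J(K) = -40 + K (J(K) = 4*(-10) + K = -40 + K)
√(a(175, V(22, 8)) + J(-73)) = √((-212 + 175) + (-40 - 73)) = √(-37 - 113) = √(-150) = 5*I*√6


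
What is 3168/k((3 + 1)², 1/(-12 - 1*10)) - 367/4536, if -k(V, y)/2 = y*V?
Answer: 9879041/4536 ≈ 2177.9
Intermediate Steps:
k(V, y) = -2*V*y (k(V, y) = -2*y*V = -2*V*y)
3168/k((3 + 1)², 1/(-12 - 1*10)) - 367/4536 = 3168/((-2*(3 + 1)²/(-12 - 1*10))) - 367/4536 = 3168/((-2*4²/(-12 - 10))) - 367*1/4536 = 3168/((-2*16/(-22))) - 367/4536 = 3168/((-2*16*(-1/22))) - 367/4536 = 3168/(16/11) - 367/4536 = 3168*(11/16) - 367/4536 = 2178 - 367/4536 = 9879041/4536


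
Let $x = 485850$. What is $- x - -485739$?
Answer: $-111$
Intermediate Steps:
$- x - -485739 = \left(-1\right) 485850 - -485739 = -485850 + 485739 = -111$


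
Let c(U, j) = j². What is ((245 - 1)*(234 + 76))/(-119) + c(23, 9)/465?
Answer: -11720987/18445 ≈ -635.46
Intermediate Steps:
((245 - 1)*(234 + 76))/(-119) + c(23, 9)/465 = ((245 - 1)*(234 + 76))/(-119) + 9²/465 = (244*310)*(-1/119) + 81*(1/465) = 75640*(-1/119) + 27/155 = -75640/119 + 27/155 = -11720987/18445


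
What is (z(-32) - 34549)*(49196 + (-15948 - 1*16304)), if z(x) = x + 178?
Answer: -582924432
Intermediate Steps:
z(x) = 178 + x
(z(-32) - 34549)*(49196 + (-15948 - 1*16304)) = ((178 - 32) - 34549)*(49196 + (-15948 - 1*16304)) = (146 - 34549)*(49196 + (-15948 - 16304)) = -34403*(49196 - 32252) = -34403*16944 = -582924432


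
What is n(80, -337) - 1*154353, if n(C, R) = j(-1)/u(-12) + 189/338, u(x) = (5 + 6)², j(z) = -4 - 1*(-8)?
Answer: -6312704773/40898 ≈ -1.5435e+5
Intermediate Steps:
j(z) = 4 (j(z) = -4 + 8 = 4)
u(x) = 121 (u(x) = 11² = 121)
n(C, R) = 24221/40898 (n(C, R) = 4/121 + 189/338 = 24221/40898)
n(80, -337) - 1*154353 = 24221/40898 - 1*154353 = 24221/40898 - 154353 = -6312704773/40898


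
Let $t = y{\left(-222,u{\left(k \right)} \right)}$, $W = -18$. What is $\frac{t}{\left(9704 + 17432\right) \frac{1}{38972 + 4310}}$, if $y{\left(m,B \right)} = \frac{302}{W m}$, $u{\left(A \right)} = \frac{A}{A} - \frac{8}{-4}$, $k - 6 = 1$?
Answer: $\frac{3267791}{27108864} \approx 0.12054$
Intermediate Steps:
$k = 7$ ($k = 6 + 1 = 7$)
$u{\left(A \right)} = 3$ ($u{\left(A \right)} = 1 - -2 = 1 + 2 = 3$)
$y{\left(m,B \right)} = - \frac{151}{9 m}$ ($y{\left(m,B \right)} = \frac{302}{\left(-18\right) m} = 302 \left(- \frac{1}{18 m}\right) = - \frac{151}{9 m}$)
$t = \frac{151}{1998}$ ($t = - \frac{151}{9 \left(-222\right)} = \left(- \frac{151}{9}\right) \left(- \frac{1}{222}\right) = \frac{151}{1998} \approx 0.075576$)
$\frac{t}{\left(9704 + 17432\right) \frac{1}{38972 + 4310}} = \frac{151}{1998 \frac{9704 + 17432}{38972 + 4310}} = \frac{151}{1998 \cdot \frac{27136}{43282}} = \frac{151}{1998 \cdot 27136 \cdot \frac{1}{43282}} = \frac{151}{1998 \cdot \frac{13568}{21641}} = \frac{151}{1998} \cdot \frac{21641}{13568} = \frac{3267791}{27108864}$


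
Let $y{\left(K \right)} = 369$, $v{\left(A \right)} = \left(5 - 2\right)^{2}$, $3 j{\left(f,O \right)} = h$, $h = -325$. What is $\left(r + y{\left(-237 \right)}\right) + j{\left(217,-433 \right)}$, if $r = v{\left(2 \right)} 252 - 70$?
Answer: $\frac{7376}{3} \approx 2458.7$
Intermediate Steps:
$j{\left(f,O \right)} = - \frac{325}{3}$ ($j{\left(f,O \right)} = \frac{1}{3} \left(-325\right) = - \frac{325}{3}$)
$v{\left(A \right)} = 9$ ($v{\left(A \right)} = 3^{2} = 9$)
$r = 2198$ ($r = 9 \cdot 252 - 70 = 2268 - 70 = 2198$)
$\left(r + y{\left(-237 \right)}\right) + j{\left(217,-433 \right)} = \left(2198 + 369\right) - \frac{325}{3} = 2567 - \frac{325}{3} = \frac{7376}{3}$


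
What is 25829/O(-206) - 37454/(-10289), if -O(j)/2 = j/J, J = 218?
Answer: 28974964853/2119534 ≈ 13670.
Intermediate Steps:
O(j) = -j/109 (O(j) = -2*j/218 = -j/109)
25829/O(-206) - 37454/(-10289) = 25829/((-1/109*(-206))) - 37454/(-10289) = 25829/(206/109) - 37454*(-1/10289) = 25829*(109/206) + 37454/10289 = 2815361/206 + 37454/10289 = 28974964853/2119534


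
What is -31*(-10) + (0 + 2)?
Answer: 312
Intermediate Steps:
-31*(-10) + (0 + 2) = 310 + 2 = 312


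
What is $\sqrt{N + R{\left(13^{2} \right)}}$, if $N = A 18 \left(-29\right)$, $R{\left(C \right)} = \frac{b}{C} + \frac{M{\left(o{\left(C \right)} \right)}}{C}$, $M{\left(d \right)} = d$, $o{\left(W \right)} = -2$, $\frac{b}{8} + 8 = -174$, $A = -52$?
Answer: $\frac{3 \sqrt{509542}}{13} \approx 164.73$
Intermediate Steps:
$b = -1456$ ($b = -64 + 8 \left(-174\right) = -64 - 1392 = -1456$)
$R{\left(C \right)} = - \frac{1458}{C}$ ($R{\left(C \right)} = - \frac{1456}{C} - \frac{2}{C} = - \frac{1458}{C}$)
$N = 27144$ ($N = \left(-52\right) 18 \left(-29\right) = \left(-936\right) \left(-29\right) = 27144$)
$\sqrt{N + R{\left(13^{2} \right)}} = \sqrt{27144 - \frac{1458}{13^{2}}} = \sqrt{27144 - \frac{1458}{169}} = \sqrt{\frac{4585878}{169}} = \frac{3 \sqrt{509542}}{13}$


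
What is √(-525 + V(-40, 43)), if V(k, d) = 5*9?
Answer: 4*I*√30 ≈ 21.909*I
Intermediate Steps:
V(k, d) = 45
√(-525 + V(-40, 43)) = √(-525 + 45) = √(-480) = 4*I*√30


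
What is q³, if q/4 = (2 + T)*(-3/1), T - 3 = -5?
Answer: 0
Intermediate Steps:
T = -2 (T = 3 - 5 = -2)
q = 0 (q = 4*((2 - 2)*(-3/1)) = 4*(0*(-3*1)) = 4*(0*(-3)) = 4*0 = 0)
q³ = 0³ = 0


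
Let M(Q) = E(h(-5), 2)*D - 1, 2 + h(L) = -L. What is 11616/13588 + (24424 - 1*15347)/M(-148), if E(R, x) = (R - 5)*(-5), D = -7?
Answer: -30628385/241187 ≈ -126.99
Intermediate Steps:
h(L) = -2 - L
E(R, x) = 25 - 5*R (E(R, x) = (-5 + R)*(-5) = 25 - 5*R)
M(Q) = -71 (M(Q) = (25 - 5*(-2 - 1*(-5)))*(-7) - 1 = (25 - 5*(-2 + 5))*(-7) - 1 = (25 - 5*3)*(-7) - 1 = (25 - 15)*(-7) - 1 = 10*(-7) - 1 = -70 - 1 = -71)
11616/13588 + (24424 - 1*15347)/M(-148) = 11616/13588 + (24424 - 1*15347)/(-71) = 11616*(1/13588) + (24424 - 15347)*(-1/71) = 2904/3397 + 9077*(-1/71) = 2904/3397 - 9077/71 = -30628385/241187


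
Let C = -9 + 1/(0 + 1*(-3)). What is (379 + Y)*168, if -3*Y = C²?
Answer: 529144/9 ≈ 58794.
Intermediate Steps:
C = -28/3 (C = -9 + 1/(0 - 3) = -9 + 1/(-3) = -9 + 1*(-⅓) = -9 - ⅓ = -28/3 ≈ -9.3333)
Y = -784/27 (Y = -(-28/3)²/3 = -⅓*784/9 = -784/27 ≈ -29.037)
(379 + Y)*168 = (379 - 784/27)*168 = (9449/27)*168 = 529144/9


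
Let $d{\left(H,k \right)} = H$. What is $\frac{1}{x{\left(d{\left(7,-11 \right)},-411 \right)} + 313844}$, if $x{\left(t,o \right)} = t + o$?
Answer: $\frac{1}{313440} \approx 3.1904 \cdot 10^{-6}$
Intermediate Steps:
$x{\left(t,o \right)} = o + t$
$\frac{1}{x{\left(d{\left(7,-11 \right)},-411 \right)} + 313844} = \frac{1}{\left(-411 + 7\right) + 313844} = \frac{1}{-404 + 313844} = \frac{1}{313440}$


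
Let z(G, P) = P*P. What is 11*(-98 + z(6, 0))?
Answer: -1078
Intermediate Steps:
z(G, P) = P²
11*(-98 + z(6, 0)) = 11*(-98 + 0²) = 11*(-98 + 0) = 11*(-98) = -1078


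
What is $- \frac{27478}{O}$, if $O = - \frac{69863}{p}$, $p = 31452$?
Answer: $\frac{864238056}{69863} \approx 12370.0$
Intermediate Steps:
$O = - \frac{69863}{31452} \approx -2.2213$
$- \frac{27478}{O} = - \frac{27478}{- \frac{69863}{31452}} = \left(-27478\right) \left(- \frac{31452}{69863}\right) = \frac{864238056}{69863}$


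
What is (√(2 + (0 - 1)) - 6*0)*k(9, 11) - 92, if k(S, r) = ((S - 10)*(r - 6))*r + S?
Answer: -138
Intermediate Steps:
k(S, r) = S + r*(-10 + S)*(-6 + r) (k(S, r) = ((-10 + S)*(-6 + r))*r + S = r*(-10 + S)*(-6 + r) + S = S + r*(-10 + S)*(-6 + r))
(√(2 + (0 - 1)) - 6*0)*k(9, 11) - 92 = (√(2 + (0 - 1)) - 6*0)*(9 - 10*11² + 60*11 + 9*11² - 6*9*11) - 92 = (√(2 - 1) + 0)*(9 - 10*121 + 660 + 9*121 - 594) - 92 = (√1 + 0)*(9 - 1210 + 660 + 1089 - 594) - 92 = (1 + 0)*(-46) - 92 = 1*(-46) - 92 = -46 - 92 = -138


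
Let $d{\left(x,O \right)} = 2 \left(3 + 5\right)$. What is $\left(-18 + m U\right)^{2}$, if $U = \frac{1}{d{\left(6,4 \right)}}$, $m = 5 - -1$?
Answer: $\frac{19881}{64} \approx 310.64$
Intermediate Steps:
$d{\left(x,O \right)} = 16$ ($d{\left(x,O \right)} = 2 \cdot 8 = 16$)
$m = 6$ ($m = 5 + 1 = 6$)
$U = \frac{1}{16} \approx 0.0625$
$\left(-18 + m U\right)^{2} = \left(-18 + 6 \cdot \frac{1}{16}\right)^{2} = \left(-18 + \frac{3}{8}\right)^{2} = \left(- \frac{141}{8}\right)^{2} = \frac{19881}{64}$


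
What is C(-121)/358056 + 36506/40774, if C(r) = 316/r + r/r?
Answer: 263601053621/294420736104 ≈ 0.89532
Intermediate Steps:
C(r) = 1 + 316/r (C(r) = 316/r + 1 = 1 + 316/r)
C(-121)/358056 + 36506/40774 = ((316 - 121)/(-121))/358056 + 36506/40774 = -1/121*195*(1/358056) + 36506*(1/40774) = -195/121*1/358056 + 18253/20387 = -65/14441592 + 18253/20387 = 263601053621/294420736104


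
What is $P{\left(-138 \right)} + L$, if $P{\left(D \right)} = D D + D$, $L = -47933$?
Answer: $-29027$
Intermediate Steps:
$P{\left(D \right)} = D + D^{2}$ ($P{\left(D \right)} = D^{2} + D = D + D^{2}$)
$P{\left(-138 \right)} + L = - 138 \left(1 - 138\right) - 47933 = \left(-138\right) \left(-137\right) - 47933 = 18906 - 47933 = -29027$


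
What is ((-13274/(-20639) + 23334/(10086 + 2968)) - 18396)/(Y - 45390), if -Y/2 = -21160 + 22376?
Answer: 2477811577577/6442137629966 ≈ 0.38463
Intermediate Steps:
Y = -2432 (Y = -2*(-21160 + 22376) = -2*1216 = -2432)
((-13274/(-20639) + 23334/(10086 + 2968)) - 18396)/(Y - 45390) = ((-13274/(-20639) + 23334/(10086 + 2968)) - 18396)/(-2432 - 45390) = ((-13274*(-1/20639) + 23334/13054) - 18396)/(-47822) = ((13274/20639 + 23334*(1/13054)) - 18396)*(-1/47822) = ((13274/20639 + 11667/6527) - 18396)*(-1/47822) = (327434611/134710753 - 18396)*(-1/47822) = -2477811577577/134710753*(-1/47822) = 2477811577577/6442137629966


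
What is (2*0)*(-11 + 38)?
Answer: 0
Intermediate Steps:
(2*0)*(-11 + 38) = 0*27 = 0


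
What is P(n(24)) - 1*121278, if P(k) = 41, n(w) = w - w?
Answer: -121237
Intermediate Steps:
n(w) = 0
P(n(24)) - 1*121278 = 41 - 1*121278 = 41 - 121278 = -121237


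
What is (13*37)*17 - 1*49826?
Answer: -41649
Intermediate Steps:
(13*37)*17 - 1*49826 = 481*17 - 49826 = 8177 - 49826 = -41649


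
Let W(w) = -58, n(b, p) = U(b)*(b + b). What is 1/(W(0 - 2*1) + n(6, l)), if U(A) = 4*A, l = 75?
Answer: 1/230 ≈ 0.0043478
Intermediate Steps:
n(b, p) = 8*b² (n(b, p) = (4*b)*(b + b) = (4*b)*(2*b) = 8*b²)
1/(W(0 - 2*1) + n(6, l)) = 1/(-58 + 8*6²) = 1/(-58 + 8*36) = 1/(-58 + 288) = 1/230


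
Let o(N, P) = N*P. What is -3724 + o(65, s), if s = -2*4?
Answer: -4244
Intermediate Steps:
s = -8
-3724 + o(65, s) = -3724 + 65*(-8) = -3724 - 520 = -4244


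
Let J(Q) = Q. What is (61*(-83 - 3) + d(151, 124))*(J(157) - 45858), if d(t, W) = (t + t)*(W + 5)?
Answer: -1540672112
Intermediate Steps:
d(t, W) = 2*t*(5 + W) (d(t, W) = (2*t)*(5 + W) = 2*t*(5 + W))
(61*(-83 - 3) + d(151, 124))*(J(157) - 45858) = (61*(-83 - 3) + 2*151*(5 + 124))*(157 - 45858) = (61*(-86) + 2*151*129)*(-45701) = (-5246 + 38958)*(-45701) = 33712*(-45701) = -1540672112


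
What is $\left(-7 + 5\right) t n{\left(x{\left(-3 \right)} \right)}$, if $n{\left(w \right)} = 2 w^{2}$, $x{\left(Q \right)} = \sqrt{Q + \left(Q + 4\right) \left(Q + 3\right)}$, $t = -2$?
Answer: $-24$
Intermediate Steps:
$x{\left(Q \right)} = \sqrt{Q + \left(3 + Q\right) \left(4 + Q\right)}$ ($x{\left(Q \right)} = \sqrt{Q + \left(4 + Q\right) \left(3 + Q\right)} = \sqrt{Q + \left(3 + Q\right) \left(4 + Q\right)}$)
$\left(-7 + 5\right) t n{\left(x{\left(-3 \right)} \right)} = \left(-7 + 5\right) \left(-2\right) 2 \left(\sqrt{12 + \left(-3\right)^{2} + 8 \left(-3\right)}\right)^{2} = \left(-2\right) \left(-2\right) 2 \left(\sqrt{12 + 9 - 24}\right)^{2} = 4 \cdot 2 \left(\sqrt{-3}\right)^{2} = 4 \cdot 2 \left(i \sqrt{3}\right)^{2} = 4 \cdot 2 \left(-3\right) = 4 \left(-6\right) = -24$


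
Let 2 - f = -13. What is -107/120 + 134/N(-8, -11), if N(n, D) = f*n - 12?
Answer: -839/440 ≈ -1.9068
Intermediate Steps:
f = 15 (f = 2 - 1*(-13) = 2 + 13 = 15)
N(n, D) = -12 + 15*n (N(n, D) = 15*n - 12 = -12 + 15*n)
-107/120 + 134/N(-8, -11) = -107/120 + 134/(-12 + 15*(-8)) = -107*1/120 + 134/(-12 - 120) = -107/120 + 134/(-132) = -107/120 + 134*(-1/132) = -107/120 - 67/66 = -839/440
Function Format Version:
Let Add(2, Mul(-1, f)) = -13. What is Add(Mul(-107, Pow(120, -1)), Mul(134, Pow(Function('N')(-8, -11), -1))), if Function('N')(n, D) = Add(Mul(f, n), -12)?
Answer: Rational(-839, 440) ≈ -1.9068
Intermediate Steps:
f = 15 (f = Add(2, Mul(-1, -13)) = Add(2, 13) = 15)
Function('N')(n, D) = Add(-12, Mul(15, n)) (Function('N')(n, D) = Add(Mul(15, n), -12) = Add(-12, Mul(15, n)))
Add(Mul(-107, Pow(120, -1)), Mul(134, Pow(Function('N')(-8, -11), -1))) = Add(Mul(-107, Pow(120, -1)), Mul(134, Pow(Add(-12, Mul(15, -8)), -1))) = Add(Mul(-107, Rational(1, 120)), Mul(134, Pow(Add(-12, -120), -1))) = Add(Rational(-107, 120), Mul(134, Pow(-132, -1))) = Add(Rational(-107, 120), Mul(134, Rational(-1, 132))) = Add(Rational(-107, 120), Rational(-67, 66)) = Rational(-839, 440)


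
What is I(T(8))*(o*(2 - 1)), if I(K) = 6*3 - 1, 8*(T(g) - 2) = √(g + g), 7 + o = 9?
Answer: 34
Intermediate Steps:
o = 2 (o = -7 + 9 = 2)
T(g) = 2 + √2*√g/8 (T(g) = 2 + √(g + g)/8 = 2 + √(2*g)/8 = 2 + (√2*√g)/8 = 2 + √2*√g/8)
I(K) = 17 (I(K) = 18 - 1 = 17)
I(T(8))*(o*(2 - 1)) = 17*(2*(2 - 1)) = 17*(2*1) = 17*2 = 34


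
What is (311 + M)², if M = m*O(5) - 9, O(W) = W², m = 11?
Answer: 332929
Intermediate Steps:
M = 266 (M = 11*5² - 9 = 11*25 - 9 = 275 - 9 = 266)
(311 + M)² = (311 + 266)² = 577² = 332929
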